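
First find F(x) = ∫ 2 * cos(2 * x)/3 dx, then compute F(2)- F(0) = sin(4)/3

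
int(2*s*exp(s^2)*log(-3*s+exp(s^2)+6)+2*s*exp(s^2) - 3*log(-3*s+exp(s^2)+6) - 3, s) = (-3*s + exp(s^2) + 6)*log(-3*s + exp(s^2) + 6) + C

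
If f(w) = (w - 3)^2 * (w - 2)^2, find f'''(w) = 24*w - 60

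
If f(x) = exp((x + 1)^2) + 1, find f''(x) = 4*x^2*exp(x^2 + 2*x + 1) + 8*x*exp(x^2 + 2*x + 1) + 6*exp(x^2 + 2*x + 1)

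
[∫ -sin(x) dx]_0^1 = -1 + cos(1)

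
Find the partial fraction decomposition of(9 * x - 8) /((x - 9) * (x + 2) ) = 26/(11*(x + 2)) + 73/(11*(x - 9))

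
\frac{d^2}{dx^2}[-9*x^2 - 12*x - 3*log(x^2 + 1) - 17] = (-18*x^4 - 30*x^2 - 24)/(x^4 + 2*x^2 + 1)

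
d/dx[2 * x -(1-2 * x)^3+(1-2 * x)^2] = 24*x^2 - 16*x + 4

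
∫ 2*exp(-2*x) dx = -exp(-2*x) + C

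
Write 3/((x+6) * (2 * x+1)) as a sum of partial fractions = 6/(11*(2*x + 1)) - 3/(11*(x + 6))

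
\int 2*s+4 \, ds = s^2 + 4*s + C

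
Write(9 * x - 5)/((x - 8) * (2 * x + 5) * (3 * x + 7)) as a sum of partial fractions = 234/(31*(3*x + 7)) - 110/(21*(2*x + 5)) + 67/(651*(x - 8))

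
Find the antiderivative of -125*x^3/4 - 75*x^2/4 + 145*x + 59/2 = -125*x^4/16 - 25*x^3/4 + 145*x^2/2 + 59*x/2 + C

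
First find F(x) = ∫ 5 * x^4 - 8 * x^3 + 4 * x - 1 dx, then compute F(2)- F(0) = 6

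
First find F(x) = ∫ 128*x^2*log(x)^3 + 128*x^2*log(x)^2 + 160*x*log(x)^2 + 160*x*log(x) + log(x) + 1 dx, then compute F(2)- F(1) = -5*(5 + 8*log(2))^2 + 2*log(2) + 125/3 + 2*(5 + 8*log(2))^3/3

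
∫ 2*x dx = x^2 + C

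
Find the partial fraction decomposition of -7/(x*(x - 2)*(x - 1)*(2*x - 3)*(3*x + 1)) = -81/(44*(3*x + 1)) + 112/(33*(2*x - 3)) - 7/(4*(x - 1)) - 1/(2*(x - 2)) + 7/(6*x)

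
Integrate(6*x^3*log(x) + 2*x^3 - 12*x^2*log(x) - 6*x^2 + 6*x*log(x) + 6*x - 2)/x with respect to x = 2*(x - 1)^3*log(x) + C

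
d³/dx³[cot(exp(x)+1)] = (-6*(-1 + sin(exp(x) + 1)^(-2))^2*exp(2*x) + 6*exp(2*x) - 8*exp(2*x)/sin(exp(x) + 1)^2 + 6*exp(x)*cos(exp(x) + 1)/sin(exp(x) + 1)^3 - 1/sin(exp(x) + 1)^2)*exp(x)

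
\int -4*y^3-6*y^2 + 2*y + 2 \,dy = -y^4 - 2*y^3 + y^2 + 2*y + C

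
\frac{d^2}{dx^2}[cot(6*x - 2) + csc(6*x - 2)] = 72*cot(6*x - 2)^3 + 72*cot(6*x - 2)^2*csc(6*x - 2) + 72*cot(6*x - 2) + 36*csc(6*x - 2)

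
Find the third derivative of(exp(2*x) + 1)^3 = 216*exp(6*x) + 192*exp(4*x) + 24*exp(2*x)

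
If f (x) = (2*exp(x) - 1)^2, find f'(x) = 8*exp(2*x) - 4*exp(x)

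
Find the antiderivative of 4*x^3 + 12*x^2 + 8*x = x^4 + 4*x^3 + 4*x^2 + C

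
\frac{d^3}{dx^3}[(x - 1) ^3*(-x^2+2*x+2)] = -60*x^2 + 120*x - 42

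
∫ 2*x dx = x^2 + C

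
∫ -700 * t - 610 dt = -350*t^2 - 610*t + C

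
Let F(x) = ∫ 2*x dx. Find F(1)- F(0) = 1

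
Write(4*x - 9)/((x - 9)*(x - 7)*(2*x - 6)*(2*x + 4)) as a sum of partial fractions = 17/(1980*(x + 2)) + 1/(160*(x - 3)) - 19/(288*(x - 7)) + 9/(176*(x - 9))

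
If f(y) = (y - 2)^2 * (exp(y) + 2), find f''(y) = y^2*exp(y) - 2*exp(y) + 4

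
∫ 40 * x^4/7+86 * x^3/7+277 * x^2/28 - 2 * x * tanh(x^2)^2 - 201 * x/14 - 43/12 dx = 8*x^5/7 + 43*x^4/14 + 277*x^3/84 - 229*x^2/28 - 43*x/12 + tanh(x^2) + C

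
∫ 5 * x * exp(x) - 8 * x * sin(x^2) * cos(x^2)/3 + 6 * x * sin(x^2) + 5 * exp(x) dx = 5*x*exp(x) - 3*cos(x^2) + cos(2*x^2)/3 + C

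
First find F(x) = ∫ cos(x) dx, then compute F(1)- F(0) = sin(1)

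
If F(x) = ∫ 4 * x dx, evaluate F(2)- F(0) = 8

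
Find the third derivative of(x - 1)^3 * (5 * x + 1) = 120*x - 84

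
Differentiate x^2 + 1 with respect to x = 2*x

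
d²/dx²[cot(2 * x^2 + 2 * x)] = 4*(8*x^2*cos(2*x*(x + 1))/sin(2*x*(x + 1)) + 8*x*cos(2*x*(x + 1))/sin(2*x*(x + 1)) - 1 + 2*cos(2*x*(x + 1))/sin(2*x*(x + 1)))/sin(2*x*(x + 1))^2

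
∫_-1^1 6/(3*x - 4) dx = -2*log(7)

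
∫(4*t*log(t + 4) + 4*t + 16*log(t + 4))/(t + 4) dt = 4*t*log(t + 4) + C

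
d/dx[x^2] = 2*x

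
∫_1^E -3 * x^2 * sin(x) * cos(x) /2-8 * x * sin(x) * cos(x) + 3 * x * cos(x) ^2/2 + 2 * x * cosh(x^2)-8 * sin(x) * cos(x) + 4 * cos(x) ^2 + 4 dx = -4 - 35*cos(1)^2/4 - sinh(1) + 4*E + (4 + 3*exp(2)/4 + 4*E)*cos(E)^2 + sinh(exp(2))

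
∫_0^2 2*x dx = 4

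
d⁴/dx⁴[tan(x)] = 24*tan(x)^5 + 40*tan(x)^3 + 16*tan(x)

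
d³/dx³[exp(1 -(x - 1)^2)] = (-8*x^3 + 24*x^2 - 12*x - 4)*exp(-x^2 + 2*x)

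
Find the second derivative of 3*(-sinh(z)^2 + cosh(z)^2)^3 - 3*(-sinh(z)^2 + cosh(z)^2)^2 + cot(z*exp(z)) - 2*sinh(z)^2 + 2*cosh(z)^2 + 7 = (2*z^2*exp(z)*cos(z*exp(z))/sin(z*exp(z)) + 4*z*exp(z)*cos(z*exp(z))/sin(z*exp(z)) - z + 2*exp(z)*cos(z*exp(z))/sin(z*exp(z)) - 2)*exp(z)/sin(z*exp(z))^2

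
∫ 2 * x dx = x^2 + C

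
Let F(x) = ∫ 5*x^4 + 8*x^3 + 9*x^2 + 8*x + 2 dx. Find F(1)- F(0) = 12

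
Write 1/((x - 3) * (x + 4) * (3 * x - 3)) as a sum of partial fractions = 1/(105*(x + 4)) - 1/(30*(x - 1)) + 1/(42*(x - 3))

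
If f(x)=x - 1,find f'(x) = 1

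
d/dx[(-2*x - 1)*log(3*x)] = (-2*x*log(x) - 2*x*log(3) - 2*x - 1)/x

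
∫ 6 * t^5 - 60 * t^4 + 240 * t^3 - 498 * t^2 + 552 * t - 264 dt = t^6 - 12*t^5 + 60*t^4 - 166*t^3 + 276*t^2 - 264*t + C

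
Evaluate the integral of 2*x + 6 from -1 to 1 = 12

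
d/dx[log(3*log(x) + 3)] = 1/(x*log(x) + x)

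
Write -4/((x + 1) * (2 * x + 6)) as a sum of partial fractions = 1/(x + 3) - 1/(x + 1)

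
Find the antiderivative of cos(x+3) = sin(x + 3) + C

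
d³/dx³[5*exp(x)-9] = 5*exp(x)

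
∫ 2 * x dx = x^2 + C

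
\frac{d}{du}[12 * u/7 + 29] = 12/7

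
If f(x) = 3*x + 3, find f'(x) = 3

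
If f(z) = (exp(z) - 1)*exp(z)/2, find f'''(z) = 4*exp(2*z) - exp(z)/2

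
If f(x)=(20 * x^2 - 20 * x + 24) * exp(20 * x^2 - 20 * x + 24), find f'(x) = 800*x^3*exp(20*x^2 - 20*x + 24) - 1200*x^2*exp(20*x^2 - 20*x + 24) + 1400*x*exp(20*x^2 - 20*x + 24) - 500*exp(20*x^2 - 20*x + 24)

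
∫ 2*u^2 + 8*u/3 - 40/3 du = 2*u^3/3 + 4*u^2/3 - 40*u/3 + C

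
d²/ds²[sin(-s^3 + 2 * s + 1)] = -9*s^4*sin(-s^3 + 2*s + 1) + 12*s^2*sin(-s^3 + 2*s + 1) - 6*s*cos(-s^3 + 2*s + 1) - 4*sin(-s^3 + 2*s + 1)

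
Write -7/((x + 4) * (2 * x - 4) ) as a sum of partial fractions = 7/(12*(x + 4)) - 7/(12*(x - 2))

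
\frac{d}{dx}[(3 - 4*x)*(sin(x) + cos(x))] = 4*x*sin(x) - 4*x*cos(x) - 7*sin(x) - cos(x)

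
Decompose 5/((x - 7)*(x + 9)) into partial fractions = -5/(16*(x + 9)) + 5/(16*(x - 7))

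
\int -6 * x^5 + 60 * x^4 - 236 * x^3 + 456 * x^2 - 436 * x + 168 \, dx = -x^6 + 12*x^5 - 59*x^4 + 152*x^3 - 218*x^2 + 168*x + C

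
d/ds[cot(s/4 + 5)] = -1/(4*sin(s/4 + 5)^2)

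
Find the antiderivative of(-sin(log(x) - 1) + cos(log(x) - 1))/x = sqrt(2)*cos(-log(x) + pi/4 + 1) + C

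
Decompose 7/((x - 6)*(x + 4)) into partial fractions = -7/(10*(x + 4)) + 7/(10*(x - 6))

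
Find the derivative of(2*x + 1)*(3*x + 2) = 12*x + 7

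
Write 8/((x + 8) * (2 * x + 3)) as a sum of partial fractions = 16/(13*(2*x + 3)) - 8/(13*(x + 8))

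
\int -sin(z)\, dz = cos(z) + C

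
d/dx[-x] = -1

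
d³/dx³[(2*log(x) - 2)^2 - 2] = (16*log(x) - 40)/x^3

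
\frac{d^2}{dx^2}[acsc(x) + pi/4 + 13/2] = (2*x^2 - 1)/(x^5*sqrt(1 - 1/x^2) - x^3*sqrt(1 - 1/x^2))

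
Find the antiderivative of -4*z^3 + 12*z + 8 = -z^4 + 6*z^2 + 8*z + C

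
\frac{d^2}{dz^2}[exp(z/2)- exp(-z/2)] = (exp(z) - 1)*exp(-z/2)/4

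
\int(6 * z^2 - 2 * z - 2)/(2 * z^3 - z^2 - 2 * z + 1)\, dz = log(2*z^3 - z^2 - 2*z + 1) + C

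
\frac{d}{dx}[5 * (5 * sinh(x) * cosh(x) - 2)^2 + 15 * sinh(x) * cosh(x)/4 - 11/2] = 125*sinh(4*x)/2 - 385*cosh(2*x)/4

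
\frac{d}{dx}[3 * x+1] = 3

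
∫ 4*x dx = 2*x^2 + C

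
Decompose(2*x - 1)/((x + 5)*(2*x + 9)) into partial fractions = -20/(2*x + 9) + 11/(x + 5)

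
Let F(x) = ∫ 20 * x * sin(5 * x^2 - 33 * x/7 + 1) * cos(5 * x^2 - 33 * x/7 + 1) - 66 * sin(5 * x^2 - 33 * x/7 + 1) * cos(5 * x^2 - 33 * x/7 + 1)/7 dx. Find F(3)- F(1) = cos(18/7)/2 - cos(446/7)/2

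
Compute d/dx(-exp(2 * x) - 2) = -2*exp(2*x)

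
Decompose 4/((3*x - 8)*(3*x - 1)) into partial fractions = -4/(7*(3*x - 1)) + 4/(7*(3*x - 8))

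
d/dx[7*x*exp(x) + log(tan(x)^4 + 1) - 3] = (7*x*exp(x)*tan(x)^4 + 7*x*exp(x) + 7*exp(x)*tan(x)^4 + 7*exp(x) + 4*tan(x)^5 + 4*tan(x)^3)/(tan(x)^4 + 1)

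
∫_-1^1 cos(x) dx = 2*sin(1)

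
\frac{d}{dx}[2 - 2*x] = -2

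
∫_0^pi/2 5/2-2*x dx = -pi^2/4 + 5*pi/4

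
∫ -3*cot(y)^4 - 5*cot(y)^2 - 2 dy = (cot(y)^2 + 2)*cot(y) + C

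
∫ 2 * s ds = s^2 + C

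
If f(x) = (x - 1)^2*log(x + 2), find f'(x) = (2*x^2*log(x + 2) + x^2 + 2*x*log(x + 2) - 2*x - 4*log(x + 2) + 1)/(x + 2)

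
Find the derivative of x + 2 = 1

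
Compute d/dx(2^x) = 2^x*log(2)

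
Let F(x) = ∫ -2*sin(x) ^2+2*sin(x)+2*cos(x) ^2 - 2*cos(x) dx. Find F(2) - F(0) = (-1 + cos(2) + sin(2))^2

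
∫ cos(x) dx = sin(x) + C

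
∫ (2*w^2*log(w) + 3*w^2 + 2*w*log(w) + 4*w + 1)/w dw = (w + 1)^2*(log(w) + 1) + C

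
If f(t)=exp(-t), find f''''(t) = exp(-t)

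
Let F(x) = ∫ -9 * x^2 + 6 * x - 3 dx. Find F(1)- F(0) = -3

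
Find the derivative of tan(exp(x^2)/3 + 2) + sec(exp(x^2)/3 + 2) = 2*x*exp(x^2)*tan(exp(x^2)/3 + 2)^2/3 + 2*x*exp(x^2)*tan(exp(x^2)/3 + 2)*sec(exp(x^2)/3 + 2)/3 + 2*x*exp(x^2)/3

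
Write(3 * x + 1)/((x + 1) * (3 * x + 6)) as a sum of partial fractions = 5/(3*(x + 2)) - 2/(3*(x + 1))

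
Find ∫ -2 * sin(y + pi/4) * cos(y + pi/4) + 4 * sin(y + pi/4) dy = (cos(y + pi/4) - 2)^2 + C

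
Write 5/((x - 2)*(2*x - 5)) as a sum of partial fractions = 10/(2*x - 5) - 5/(x - 2)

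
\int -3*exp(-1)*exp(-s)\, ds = 3*exp(-s - 1) + C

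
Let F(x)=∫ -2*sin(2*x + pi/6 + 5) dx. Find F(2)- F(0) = cos(pi/6 + 9) - cos(pi/6 + 5)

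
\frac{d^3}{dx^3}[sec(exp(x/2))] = (-exp(3*x/2)*sin(exp(x/2))/cos(exp(x/2)) + 6*exp(3*x/2)*sin(exp(x/2))/cos(exp(x/2))^3 + exp(x/2)*sin(exp(x/2))/cos(exp(x/2)) - 3*exp(x) + 6*exp(x)/cos(exp(x/2))^2)/(8*cos(exp(x/2)))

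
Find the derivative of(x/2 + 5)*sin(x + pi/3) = x*cos(x + pi/3)/2 + sin(x + pi/3)/2 + 5*cos(x + pi/3)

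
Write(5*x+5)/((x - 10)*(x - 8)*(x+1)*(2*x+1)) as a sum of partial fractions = 20/(357*(2*x + 1)) - 5/(34*(x - 8)) + 5/(42*(x - 10))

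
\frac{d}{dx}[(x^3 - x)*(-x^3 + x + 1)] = -6*x^5 + 8*x^3 + 3*x^2 - 2*x - 1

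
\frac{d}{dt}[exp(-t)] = -exp(-t)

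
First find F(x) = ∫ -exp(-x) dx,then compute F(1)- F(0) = -1 + exp(-1)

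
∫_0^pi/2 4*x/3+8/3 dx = -8/3 + 2*(pi/2 + 2)^2/3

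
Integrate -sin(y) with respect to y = cos(y) + C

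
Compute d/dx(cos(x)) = -sin(x)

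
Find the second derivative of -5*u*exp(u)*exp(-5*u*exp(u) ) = (-125*u^3*exp(3*u) - 250*u^2*exp(3*u) + 75*u^2*exp(2*u) - 125*u*exp(3*u) + 150*u*exp(2*u) - 5*u*exp(u) + 50*exp(2*u) - 10*exp(u))*exp(-5*u*exp(u))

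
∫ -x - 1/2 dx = -x^2/2 - x/2 + C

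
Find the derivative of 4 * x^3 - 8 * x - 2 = 12*x^2 - 8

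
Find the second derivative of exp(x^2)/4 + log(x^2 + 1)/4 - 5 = (2*x^6*exp(x^2) + 5*x^4*exp(x^2) + 4*x^2*exp(x^2) - x^2 + exp(x^2) + 1)/(2*x^4 + 4*x^2 + 2)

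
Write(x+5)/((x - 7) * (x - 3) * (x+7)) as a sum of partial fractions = -1/(70*(x + 7)) - 1/(5*(x - 3)) + 3/(14*(x - 7))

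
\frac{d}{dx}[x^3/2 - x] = 3*x^2/2 - 1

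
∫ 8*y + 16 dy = 4*y^2 + 16*y + C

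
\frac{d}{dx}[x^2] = 2*x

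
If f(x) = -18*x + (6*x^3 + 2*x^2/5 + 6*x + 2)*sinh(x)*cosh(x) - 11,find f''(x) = 12*x^3*sinh(2*x) + 4*x^2*sinh(2*x)/5 + 36*x^2*cosh(2*x) + 30*x*sinh(2*x) + 8*x*cosh(2*x)/5 + 22*sinh(2*x)/5 + 12*cosh(2*x)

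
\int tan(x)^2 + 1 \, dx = tan(x) + C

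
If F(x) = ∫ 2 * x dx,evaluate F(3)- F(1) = 8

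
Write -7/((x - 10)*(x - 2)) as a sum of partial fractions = 7/(8*(x - 2)) - 7/(8*(x - 10))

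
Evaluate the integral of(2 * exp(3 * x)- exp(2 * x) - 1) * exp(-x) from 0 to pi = (-1 + exp(pi))*(-exp(-pi) + exp(pi))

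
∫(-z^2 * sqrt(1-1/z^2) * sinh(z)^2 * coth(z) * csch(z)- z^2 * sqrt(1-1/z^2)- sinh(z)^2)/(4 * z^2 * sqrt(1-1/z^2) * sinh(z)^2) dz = acsc(z)/4 + 1/(4*tanh(z)) + 1/(4*sinh(z)) + C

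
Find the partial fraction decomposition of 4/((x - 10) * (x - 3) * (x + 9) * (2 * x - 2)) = -1/(1140*(x + 9)) + 1/(90*(x - 1)) - 1/(84*(x - 3)) + 2/(1197*(x - 10))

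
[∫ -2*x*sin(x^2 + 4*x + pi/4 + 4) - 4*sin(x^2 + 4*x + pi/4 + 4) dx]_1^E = cos(pi/4 + (2 + E)^2) - cos(pi/4 + 9)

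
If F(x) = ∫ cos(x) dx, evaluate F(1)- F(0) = sin(1)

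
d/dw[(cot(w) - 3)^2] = 2*(3 - cos(w)/sin(w))/sin(w)^2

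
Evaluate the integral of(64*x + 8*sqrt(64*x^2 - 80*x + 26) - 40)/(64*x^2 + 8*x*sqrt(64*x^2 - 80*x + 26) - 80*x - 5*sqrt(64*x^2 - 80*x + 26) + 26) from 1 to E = -log(3 + sqrt(10)) + log(-5 + sqrt(1 + (-5 + 8*E)^2) + 8*E)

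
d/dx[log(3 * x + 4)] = 3/(3*x + 4)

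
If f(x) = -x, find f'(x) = -1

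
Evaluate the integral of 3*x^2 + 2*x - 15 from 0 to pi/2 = -25 + (pi/2 + 5)*((-2 + pi/2)^2 + 1)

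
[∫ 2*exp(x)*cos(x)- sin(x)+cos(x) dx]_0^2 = -2 + (1 + exp(2))*(cos(2) + sin(2))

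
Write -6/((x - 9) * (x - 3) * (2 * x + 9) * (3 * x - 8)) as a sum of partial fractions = -162/(817*(3*x - 8)) + 16/(5805*(2*x + 9)) + 1/(15*(x - 3)) - 1/(513*(x - 9))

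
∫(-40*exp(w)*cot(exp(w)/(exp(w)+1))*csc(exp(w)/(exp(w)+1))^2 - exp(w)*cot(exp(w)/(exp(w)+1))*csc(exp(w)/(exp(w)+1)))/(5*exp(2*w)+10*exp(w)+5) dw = (20*csc(exp(w)/(exp(w) + 1)) + 1)*csc(exp(w)/(exp(w) + 1))/5 + C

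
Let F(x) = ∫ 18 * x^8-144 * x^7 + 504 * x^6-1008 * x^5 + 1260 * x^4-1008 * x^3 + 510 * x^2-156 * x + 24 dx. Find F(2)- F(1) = 4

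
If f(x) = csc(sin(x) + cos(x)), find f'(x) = -sqrt(2)*cos(sqrt(2)*sin(x + pi/4))*cos(x + pi/4)/sin(sqrt(2)*sin(x + pi/4))^2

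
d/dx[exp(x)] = exp(x)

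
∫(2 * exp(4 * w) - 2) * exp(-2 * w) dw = 4*sinh(w)^2 + C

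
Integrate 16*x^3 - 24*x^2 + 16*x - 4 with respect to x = 4*x^4 - 8*x^3 + 8*x^2 - 4*x + C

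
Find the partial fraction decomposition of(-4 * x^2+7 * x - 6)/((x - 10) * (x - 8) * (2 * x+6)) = -63/(286*(x + 3)) + 103/(22*(x - 8)) - 84/(13*(x - 10))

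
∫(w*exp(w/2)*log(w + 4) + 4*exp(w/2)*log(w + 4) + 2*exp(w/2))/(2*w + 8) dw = exp(w/2)*log(w + 4) + C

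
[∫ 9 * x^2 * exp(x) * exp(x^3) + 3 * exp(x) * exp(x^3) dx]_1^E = -3*exp(2) + 3*exp(E + exp(3))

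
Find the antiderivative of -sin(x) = cos(x) + C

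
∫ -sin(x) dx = cos(x) + C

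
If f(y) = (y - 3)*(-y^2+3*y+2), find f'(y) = -3*y^2 + 12*y - 7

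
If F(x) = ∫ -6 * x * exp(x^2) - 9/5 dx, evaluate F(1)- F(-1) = -18/5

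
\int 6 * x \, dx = 3*x^2 + C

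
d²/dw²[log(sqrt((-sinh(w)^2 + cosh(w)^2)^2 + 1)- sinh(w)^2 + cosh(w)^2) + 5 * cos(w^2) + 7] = -20*w^2*cos(w^2) - 10*sin(w^2)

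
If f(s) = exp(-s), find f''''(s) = exp(-s)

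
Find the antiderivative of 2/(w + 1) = 2*log(-2*w - 2) + C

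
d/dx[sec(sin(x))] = cos(x)*tan(sin(x))*sec(sin(x))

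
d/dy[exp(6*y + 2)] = 6*exp(6*y + 2)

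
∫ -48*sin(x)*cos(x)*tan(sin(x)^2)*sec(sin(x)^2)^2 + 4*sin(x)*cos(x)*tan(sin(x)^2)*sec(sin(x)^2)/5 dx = 2*(1 - 30*sec(sin(x)^2))*sec(sin(x)^2)/5 + C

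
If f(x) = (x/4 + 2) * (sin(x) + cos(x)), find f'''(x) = x*sin(x)/4 - x*cos(x)/4 + 5*sin(x)/4 - 11*cos(x)/4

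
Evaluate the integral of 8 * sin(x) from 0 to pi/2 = 8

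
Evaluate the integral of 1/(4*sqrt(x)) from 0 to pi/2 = sqrt(2)*sqrt(pi)/4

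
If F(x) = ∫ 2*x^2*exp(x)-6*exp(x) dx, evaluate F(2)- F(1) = -2*exp(2) + 4*E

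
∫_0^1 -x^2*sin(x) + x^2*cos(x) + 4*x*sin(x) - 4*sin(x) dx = -2 + cos(1) + sin(1)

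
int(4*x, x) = 2*x^2 + C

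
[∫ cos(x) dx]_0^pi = 0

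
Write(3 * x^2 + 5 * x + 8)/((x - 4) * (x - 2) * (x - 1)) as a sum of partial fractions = 16/(3*(x - 1)) - 15/(x - 2) + 38/(3*(x - 4))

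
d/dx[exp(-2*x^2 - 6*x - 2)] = (-4*x - 6)*exp(-2*x^2 - 6*x - 2)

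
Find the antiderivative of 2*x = x^2 + C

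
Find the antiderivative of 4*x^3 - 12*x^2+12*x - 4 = x^4 - 4*x^3 + 6*x^2 - 4*x + C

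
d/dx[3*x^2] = 6*x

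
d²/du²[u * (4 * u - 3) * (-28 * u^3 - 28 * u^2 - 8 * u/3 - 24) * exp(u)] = -112*u^5*exp(u) - 1148*u^4*exp(u) - 7172*u^3*exp(u)/3 + 16*u^2*exp(u) + 160*u*exp(u) - 32*exp(u)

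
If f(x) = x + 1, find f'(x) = 1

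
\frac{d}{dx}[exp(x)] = exp(x)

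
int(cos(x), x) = sin(x) + C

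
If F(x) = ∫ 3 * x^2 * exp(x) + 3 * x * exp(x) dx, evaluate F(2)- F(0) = -3 + 9*exp(2)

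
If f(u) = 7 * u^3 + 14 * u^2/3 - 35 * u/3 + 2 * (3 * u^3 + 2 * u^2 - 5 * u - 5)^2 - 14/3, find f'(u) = 108*u^5 + 120*u^4 - 208*u^3 - 279*u^2 + 88*u/3 + 265/3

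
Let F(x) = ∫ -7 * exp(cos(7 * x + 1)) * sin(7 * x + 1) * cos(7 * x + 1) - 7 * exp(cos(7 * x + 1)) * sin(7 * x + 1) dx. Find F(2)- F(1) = exp(cos(15))*cos(15) - exp(cos(8))*cos(8)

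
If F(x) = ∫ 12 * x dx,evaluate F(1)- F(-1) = 0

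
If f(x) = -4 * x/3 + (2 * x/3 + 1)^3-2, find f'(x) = 8*x^2/9 + 8*x/3 + 2/3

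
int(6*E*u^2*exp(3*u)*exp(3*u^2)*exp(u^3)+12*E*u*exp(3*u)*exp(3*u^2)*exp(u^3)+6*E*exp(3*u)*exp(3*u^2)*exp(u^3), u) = 2*exp((u + 1)^3) + C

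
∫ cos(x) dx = sin(x) + C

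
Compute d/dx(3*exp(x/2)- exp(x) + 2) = 3*exp(x/2)/2 - exp(x)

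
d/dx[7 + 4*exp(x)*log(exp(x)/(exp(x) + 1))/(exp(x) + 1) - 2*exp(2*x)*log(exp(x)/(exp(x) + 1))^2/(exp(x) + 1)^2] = (-4*(x - log(exp(x) + 1))^2*exp(2*x) + 4*(x - log(exp(x) + 1))*exp(x) + 4*exp(2*x) + 4*exp(x))/(exp(3*x) + 3*exp(2*x) + 3*exp(x) + 1)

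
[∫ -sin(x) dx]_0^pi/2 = -1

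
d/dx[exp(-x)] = -exp(-x)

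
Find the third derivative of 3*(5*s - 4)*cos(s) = 15*s*sin(s) - 12*sin(s) - 45*cos(s)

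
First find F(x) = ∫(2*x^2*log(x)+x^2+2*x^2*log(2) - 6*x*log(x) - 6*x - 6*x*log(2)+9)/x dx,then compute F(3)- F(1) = -4*log(2)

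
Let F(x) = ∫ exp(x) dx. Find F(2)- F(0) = -1 + exp(2)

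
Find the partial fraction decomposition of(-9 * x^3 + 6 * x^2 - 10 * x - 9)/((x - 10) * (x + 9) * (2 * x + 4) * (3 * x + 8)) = 6237/(2888*(3*x + 8)) - 3564/(2527*(x + 9)) - 107/(336*(x + 2)) - 8509/(17328*(x - 10))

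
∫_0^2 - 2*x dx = -4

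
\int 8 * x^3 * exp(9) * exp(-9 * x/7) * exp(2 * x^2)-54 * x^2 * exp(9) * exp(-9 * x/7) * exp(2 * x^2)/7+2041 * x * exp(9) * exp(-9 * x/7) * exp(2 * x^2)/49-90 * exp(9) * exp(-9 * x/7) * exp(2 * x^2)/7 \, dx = (14*x^2 - 9*x + 63)*exp(2*x^2 - 9*x/7 + 9)/7 + C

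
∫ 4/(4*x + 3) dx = log(-8*x - 6) + C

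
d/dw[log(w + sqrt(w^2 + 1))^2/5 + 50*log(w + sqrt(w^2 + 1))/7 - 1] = (14*w*log(w + sqrt(w^2 + 1)) + 250*w + 14*sqrt(w^2 + 1)*log(w + sqrt(w^2 + 1)) + 250*sqrt(w^2 + 1))/(35*w^2 + 35*w*sqrt(w^2 + 1) + 35)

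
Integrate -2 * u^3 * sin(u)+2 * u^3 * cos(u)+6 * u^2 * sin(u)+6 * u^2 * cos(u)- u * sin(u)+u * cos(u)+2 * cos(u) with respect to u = sqrt(2)*(2*u^3 + u + 1)*sin(u + pi/4) + C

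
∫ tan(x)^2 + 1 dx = tan(x) + C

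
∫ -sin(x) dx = cos(x) + C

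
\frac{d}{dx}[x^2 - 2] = 2*x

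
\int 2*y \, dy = y^2 + C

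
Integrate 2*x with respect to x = x^2 + C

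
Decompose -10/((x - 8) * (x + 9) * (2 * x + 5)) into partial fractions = 40/(273*(2*x + 5)) - 10/(221*(x + 9)) - 10/(357*(x - 8))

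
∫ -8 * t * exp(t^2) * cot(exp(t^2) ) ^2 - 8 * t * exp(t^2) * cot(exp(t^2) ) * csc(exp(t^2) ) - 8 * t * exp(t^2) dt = 4*cot(exp(t^2)) + 4*csc(exp(t^2)) + C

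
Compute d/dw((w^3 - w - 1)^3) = 9*w^8 - 21*w^6 - 18*w^5 + 15*w^4 + 24*w^3 + 6*w^2 - 6*w - 3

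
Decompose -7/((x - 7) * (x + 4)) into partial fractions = 7/(11*(x + 4)) - 7/(11*(x - 7))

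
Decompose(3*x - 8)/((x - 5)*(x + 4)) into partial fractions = 20/(9*(x + 4)) + 7/(9*(x - 5))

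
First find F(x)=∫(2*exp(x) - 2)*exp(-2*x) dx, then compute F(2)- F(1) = -(-1 + exp(-1))^2 + (-1 + exp(-2))^2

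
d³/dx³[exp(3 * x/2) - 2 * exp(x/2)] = 27*exp(3*x/2)/8 - exp(x/2)/4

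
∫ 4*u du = 2*u^2 + C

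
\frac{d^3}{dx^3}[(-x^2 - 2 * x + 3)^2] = 24*x + 24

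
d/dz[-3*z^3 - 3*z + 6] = -9*z^2 - 3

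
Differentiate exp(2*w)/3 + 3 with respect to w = 2*exp(2*w)/3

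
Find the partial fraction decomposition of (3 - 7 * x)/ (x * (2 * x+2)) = -5/(x + 1) + 3/(2*x)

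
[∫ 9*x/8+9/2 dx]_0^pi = -9 + (3*pi/4 + 3)^2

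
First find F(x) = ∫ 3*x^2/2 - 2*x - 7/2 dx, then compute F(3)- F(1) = -2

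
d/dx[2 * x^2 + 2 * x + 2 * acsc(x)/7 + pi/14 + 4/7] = (28*x^3*sqrt(1 - 1/x^2) + 14*x^2*sqrt(1 - 1/x^2) - 2)/(7*x^2*sqrt(1 - 1/x^2))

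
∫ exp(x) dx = exp(x) + C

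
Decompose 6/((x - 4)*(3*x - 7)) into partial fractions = -18/(5*(3*x - 7)) + 6/(5*(x - 4))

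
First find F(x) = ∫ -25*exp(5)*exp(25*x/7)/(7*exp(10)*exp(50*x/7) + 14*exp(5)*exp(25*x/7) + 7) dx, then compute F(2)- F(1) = -exp(-60/7)/(exp(-60/7) + 1) + exp(-85/7)/(exp(-85/7) + 1)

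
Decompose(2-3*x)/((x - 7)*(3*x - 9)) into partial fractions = 7/(12*(x - 3)) - 19/(12*(x - 7))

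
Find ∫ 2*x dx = x^2 + C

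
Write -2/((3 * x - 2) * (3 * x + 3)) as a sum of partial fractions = -2/(5*(3*x - 2)) + 2/(15*(x + 1))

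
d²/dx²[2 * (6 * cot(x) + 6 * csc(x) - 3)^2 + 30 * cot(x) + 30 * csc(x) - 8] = 6*(7 - 24*cos(x)/sin(x) - 96/sin(x) - 14*cos(x)/sin(x)^2 - 14/sin(x)^2 + 144*cos(x)/sin(x)^3 + 144/sin(x)^3)/sin(x)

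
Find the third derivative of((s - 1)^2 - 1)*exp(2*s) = 8*s^2*exp(2*s) + 8*s*exp(2*s) - 12*exp(2*s)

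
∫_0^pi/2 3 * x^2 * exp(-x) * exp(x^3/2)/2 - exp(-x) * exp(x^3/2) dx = -1 + exp(-pi/2 + pi^3/16)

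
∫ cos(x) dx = sin(x) + C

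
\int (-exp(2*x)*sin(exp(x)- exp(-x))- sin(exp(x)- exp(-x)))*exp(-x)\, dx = cos(2*sinh(x)) + C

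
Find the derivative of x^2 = 2*x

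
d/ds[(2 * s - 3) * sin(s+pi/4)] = 2*s*cos(s + pi/4) + 2*sin(s + pi/4) - 3*cos(s + pi/4)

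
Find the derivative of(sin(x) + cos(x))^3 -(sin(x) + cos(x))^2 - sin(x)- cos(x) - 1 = (6*sqrt(2)*sin(x + pi/4)^2 - 4*sin(x + pi/4) - sqrt(2))*cos(x + pi/4)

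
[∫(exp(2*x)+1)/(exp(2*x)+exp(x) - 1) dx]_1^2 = -log(-exp(-1) + 1 + E) + log(-exp(-2) + 1 + exp(2))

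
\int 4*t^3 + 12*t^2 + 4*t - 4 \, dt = t^4 + 4*t^3 + 2*t^2 - 4*t + C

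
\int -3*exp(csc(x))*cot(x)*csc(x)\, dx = 3*exp(csc(x)) + C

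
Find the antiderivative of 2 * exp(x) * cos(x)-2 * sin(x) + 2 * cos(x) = sqrt(2)*(exp(x) + 2)*sin(x + pi/4) + C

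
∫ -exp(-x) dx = exp(-x) + C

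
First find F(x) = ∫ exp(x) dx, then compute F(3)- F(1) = -E + exp(3)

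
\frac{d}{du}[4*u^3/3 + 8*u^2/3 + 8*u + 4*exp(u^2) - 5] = 4*u^2 + 8*u*exp(u^2) + 16*u/3 + 8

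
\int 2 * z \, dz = z^2 + C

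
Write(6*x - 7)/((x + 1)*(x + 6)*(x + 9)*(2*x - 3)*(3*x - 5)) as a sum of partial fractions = 243/(5888*(3*x - 5)) - 32/(1575*(2*x - 3)) - 61/(16128*(x + 9)) + 43/(5175*(x + 6)) - 13/(1600*(x + 1))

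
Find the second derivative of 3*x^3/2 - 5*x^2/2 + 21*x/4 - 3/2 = 9*x - 5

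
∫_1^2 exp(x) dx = -E + exp(2)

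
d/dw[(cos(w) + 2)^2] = -2*(cos(w) + 2)*sin(w)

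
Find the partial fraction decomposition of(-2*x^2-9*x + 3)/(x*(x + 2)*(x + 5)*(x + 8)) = 53/(144*(x + 8)) - 2/(45*(x + 5)) - 13/(36*(x + 2)) + 3/(80*x)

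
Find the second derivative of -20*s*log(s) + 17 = -20/s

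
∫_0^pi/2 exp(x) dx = -1 + exp(pi/2)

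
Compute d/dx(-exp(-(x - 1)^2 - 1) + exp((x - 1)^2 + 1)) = (2*x*exp(2*x^2 - 4*x + 4) + 2*x - 2*exp(2*x^2 - 4*x + 4) - 2)*exp(-x^2 + 2*x - 2)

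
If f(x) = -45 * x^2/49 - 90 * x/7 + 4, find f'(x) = -90*x/49 - 90/7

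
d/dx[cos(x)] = -sin(x)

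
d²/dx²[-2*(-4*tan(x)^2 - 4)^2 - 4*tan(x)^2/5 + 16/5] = -640*tan(x)^6 - 7064*tan(x)^4/5 - 4512*tan(x)^2/5 - 648/5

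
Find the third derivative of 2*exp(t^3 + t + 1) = 54*t^6*exp(t^3 + t + 1) + 54*t^4*exp(t^3 + t + 1) + 108*t^3*exp(t^3 + t + 1) + 18*t^2*exp(t^3 + t + 1) + 36*t*exp(t^3 + t + 1) + 14*exp(t^3 + t + 1)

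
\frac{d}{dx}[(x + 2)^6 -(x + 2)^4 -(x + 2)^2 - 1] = 6*x^5 + 60*x^4 + 236*x^3 + 456*x^2 + 430*x + 156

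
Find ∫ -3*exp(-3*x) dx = exp(-3*x) + C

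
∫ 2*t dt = t^2 + C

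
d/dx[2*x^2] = 4*x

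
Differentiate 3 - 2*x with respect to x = -2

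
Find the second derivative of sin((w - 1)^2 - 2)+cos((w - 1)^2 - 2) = 4*w^2*sin(-w^2 + 2*w + 1) - 4*w^2*cos(-w^2 + 2*w + 1) - 8*w*sin(-w^2 + 2*w + 1) + 8*w*cos(-w^2 + 2*w + 1) + 6*sin(-w^2 + 2*w + 1) - 2*cos(-w^2 + 2*w + 1)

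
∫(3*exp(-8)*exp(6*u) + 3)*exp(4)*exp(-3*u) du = 2*sinh(3*u - 4) + C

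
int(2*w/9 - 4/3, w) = w^2/9 - 4*w/3 + C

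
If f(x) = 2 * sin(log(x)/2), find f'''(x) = (6*sin(log(x)/2) + 7*cos(log(x)/2))/(4*x^3)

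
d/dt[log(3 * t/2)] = 1/t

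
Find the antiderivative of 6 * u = 3*u^2 + C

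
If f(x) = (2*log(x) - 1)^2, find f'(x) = (8*log(x) - 4)/x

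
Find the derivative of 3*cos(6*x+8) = -18*sin(6*x + 8)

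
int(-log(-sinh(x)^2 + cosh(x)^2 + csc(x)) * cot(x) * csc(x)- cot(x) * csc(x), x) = (csc(x) + 1)*log(csc(x) + 1) + C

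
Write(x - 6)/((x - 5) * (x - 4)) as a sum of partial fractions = 2/(x - 4) - 1/(x - 5)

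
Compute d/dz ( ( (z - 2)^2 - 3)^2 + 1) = 4*z^3 - 24*z^2 + 36*z - 8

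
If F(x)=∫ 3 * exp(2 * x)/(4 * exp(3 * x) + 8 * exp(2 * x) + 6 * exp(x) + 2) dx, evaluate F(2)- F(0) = -3*log(5/4)/4 + 3*log(exp(4)/(1 + exp(2))^2 + 1)/4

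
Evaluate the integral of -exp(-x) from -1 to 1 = -E + exp(-1)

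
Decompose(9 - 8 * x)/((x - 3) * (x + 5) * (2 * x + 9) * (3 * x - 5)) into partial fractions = 117/(2960*(3*x - 5)) + 24/(37*(2*x + 9)) - 49/(160*(x + 5)) - 1/(32*(x - 3))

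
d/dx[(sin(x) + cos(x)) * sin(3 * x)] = sqrt(2)*(sin(3*x)*cos(x + pi/4) + 3*sin(x + pi/4)*cos(3*x))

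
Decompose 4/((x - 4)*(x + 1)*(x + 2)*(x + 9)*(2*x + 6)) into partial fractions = 1/(2184*(x + 9)) - 1/(42*(x + 3)) + 1/(21*(x + 2)) - 1/(40*(x + 1)) + 1/(1365*(x - 4))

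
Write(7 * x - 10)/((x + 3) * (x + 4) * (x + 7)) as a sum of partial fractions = -59/(12*(x + 7)) + 38/(3*(x + 4)) - 31/(4*(x + 3))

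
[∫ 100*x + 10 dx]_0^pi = -10*pi - 2 + 2*(1 + 5*pi)^2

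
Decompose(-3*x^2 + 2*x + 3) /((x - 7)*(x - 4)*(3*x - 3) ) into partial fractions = 1/(27*(x - 1)) + 37/(27*(x - 4)) - 65/(27*(x - 7))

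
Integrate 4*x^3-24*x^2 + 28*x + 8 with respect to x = x^4 - 8*x^3 + 14*x^2 + 8*x + C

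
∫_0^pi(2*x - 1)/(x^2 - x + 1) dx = -log(2) + log(-2*pi + 2 + 2*pi^2)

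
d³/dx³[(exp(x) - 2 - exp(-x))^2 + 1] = (8*exp(4*x) - 4*exp(3*x) - 4*exp(x) - 8)*exp(-2*x)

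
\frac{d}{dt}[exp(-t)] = -exp(-t)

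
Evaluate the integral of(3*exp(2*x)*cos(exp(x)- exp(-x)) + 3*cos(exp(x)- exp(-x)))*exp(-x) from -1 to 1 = 6*sin(E - exp(-1))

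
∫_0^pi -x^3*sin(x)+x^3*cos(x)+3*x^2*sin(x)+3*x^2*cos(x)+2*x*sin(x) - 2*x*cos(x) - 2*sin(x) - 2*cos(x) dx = -pi^3 + 2*pi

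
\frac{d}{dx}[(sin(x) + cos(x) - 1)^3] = 3*sqrt(2)*(sqrt(2)*sin(x + pi/4) - 1)^2*cos(x + pi/4)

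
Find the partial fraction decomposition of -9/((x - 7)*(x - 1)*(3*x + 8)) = -81/(319*(3*x + 8)) + 3/(22*(x - 1)) - 3/(58*(x - 7))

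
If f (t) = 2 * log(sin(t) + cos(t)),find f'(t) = 2/tan(t + pi/4)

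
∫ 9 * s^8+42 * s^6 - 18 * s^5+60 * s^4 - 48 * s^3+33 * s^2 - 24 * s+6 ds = s^9 + 6*s^7 - 3*s^6 + 12*s^5 - 12*s^4 + 11*s^3 - 12*s^2 + 6*s + C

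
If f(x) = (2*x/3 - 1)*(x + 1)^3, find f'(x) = 8*x^3/3 + 3*x^2 - 2*x - 7/3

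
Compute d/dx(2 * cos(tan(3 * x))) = -6*sin(tan(3*x))/cos(3*x)^2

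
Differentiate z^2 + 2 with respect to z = 2*z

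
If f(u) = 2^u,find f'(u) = 2^u*log(2)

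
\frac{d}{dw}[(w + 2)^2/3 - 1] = 2*w/3 + 4/3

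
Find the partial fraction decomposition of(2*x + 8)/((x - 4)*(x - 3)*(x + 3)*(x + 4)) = 1/(21*(x + 3)) - 1/(3*(x - 3)) + 2/(7*(x - 4))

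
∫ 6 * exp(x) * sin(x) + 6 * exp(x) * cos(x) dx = 6*exp(x)*sin(x) + C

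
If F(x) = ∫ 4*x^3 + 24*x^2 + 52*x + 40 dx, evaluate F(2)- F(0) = 264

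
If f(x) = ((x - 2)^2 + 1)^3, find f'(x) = 6*x^5 - 60*x^4 + 252*x^3 - 552*x^2 + 630*x - 300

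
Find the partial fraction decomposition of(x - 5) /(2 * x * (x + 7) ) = 6/(7*(x + 7)) - 5/(14*x)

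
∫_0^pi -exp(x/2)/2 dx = 1 - exp(pi/2)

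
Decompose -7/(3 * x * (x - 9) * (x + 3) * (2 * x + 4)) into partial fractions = 7/(216*(x + 3)) - 7/(132*(x + 2)) - 7/(7128*(x - 9)) + 7/(324*x)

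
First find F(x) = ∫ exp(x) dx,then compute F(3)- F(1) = -E + exp(3)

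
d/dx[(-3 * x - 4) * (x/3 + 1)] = -2*x - 13/3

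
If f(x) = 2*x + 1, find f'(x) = 2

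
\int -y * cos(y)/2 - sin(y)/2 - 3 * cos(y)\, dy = (-y/2 - 3)*sin(y) + C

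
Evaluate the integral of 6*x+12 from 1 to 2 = 21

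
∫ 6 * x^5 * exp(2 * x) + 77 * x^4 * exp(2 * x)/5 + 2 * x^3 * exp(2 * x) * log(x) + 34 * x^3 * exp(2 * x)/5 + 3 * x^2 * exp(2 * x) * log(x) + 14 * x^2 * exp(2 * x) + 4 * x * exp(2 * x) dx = x^2*(3*x^3 + x^2/5 + x*log(x) + 3*x + 2)*exp(2*x) + C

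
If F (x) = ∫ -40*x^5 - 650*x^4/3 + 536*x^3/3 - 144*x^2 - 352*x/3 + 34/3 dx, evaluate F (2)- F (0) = -5084/3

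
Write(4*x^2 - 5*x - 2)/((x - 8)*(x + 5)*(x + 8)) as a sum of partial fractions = 49/(8*(x + 8)) - 41/(13*(x + 5)) + 107/(104*(x - 8))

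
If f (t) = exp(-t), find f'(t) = -exp(-t)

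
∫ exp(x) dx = exp(x) + C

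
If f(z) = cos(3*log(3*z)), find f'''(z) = (21*sin(3*log(z) + 3*log(3)) + 27*cos(3*log(z) + 3*log(3)))/z^3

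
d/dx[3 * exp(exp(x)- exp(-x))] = (3*exp(exp(x) - exp(-x)) + 3*exp(2*x + exp(x) - exp(-x)))*exp(-x)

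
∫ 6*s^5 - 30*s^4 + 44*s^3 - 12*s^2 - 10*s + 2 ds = s^6 - 6*s^5 + 11*s^4 - 4*s^3 - 5*s^2 + 2*s + C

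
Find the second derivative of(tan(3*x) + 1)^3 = 108*tan(3*x)^5 + 162*tan(3*x)^4 + 216*tan(3*x)^3 + 216*tan(3*x)^2 + 108*tan(3*x) + 54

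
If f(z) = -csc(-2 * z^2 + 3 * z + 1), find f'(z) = 2*(3 - 4*z)*cos(-2*z^2 + 3*z + 1)/(1 - cos(-4*z^2 + 6*z + 2))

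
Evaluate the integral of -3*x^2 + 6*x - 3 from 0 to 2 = -2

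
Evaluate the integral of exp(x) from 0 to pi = -1 + exp(pi)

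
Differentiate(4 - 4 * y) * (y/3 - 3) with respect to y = 40/3 - 8*y/3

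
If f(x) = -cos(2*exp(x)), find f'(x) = 2*exp(x)*sin(2*exp(x))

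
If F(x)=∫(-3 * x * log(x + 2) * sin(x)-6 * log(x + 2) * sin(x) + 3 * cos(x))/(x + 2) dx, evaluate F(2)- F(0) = 3*(-1 + 2*cos(2))*log(2)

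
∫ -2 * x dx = -x^2 + C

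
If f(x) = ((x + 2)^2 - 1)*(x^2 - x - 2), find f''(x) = 12*x^2 + 18*x - 6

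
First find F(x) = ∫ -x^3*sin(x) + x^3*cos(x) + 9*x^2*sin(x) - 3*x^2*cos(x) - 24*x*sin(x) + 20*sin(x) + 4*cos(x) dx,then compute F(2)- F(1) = cos(1) + sin(1)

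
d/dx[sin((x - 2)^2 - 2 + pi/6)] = 2*(x - 2)*cos(x^2 - 4*x + pi/6 + 2)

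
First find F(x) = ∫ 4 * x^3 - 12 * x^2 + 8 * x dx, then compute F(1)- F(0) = 1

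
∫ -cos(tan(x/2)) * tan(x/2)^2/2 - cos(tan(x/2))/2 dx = -sin(tan(x/2)) + C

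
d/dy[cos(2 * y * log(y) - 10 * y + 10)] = 2*(4 - log(y))*sin(2*y*log(y) - 10*y + 10)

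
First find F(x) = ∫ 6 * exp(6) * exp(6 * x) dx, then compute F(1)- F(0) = -exp(6) + exp(12)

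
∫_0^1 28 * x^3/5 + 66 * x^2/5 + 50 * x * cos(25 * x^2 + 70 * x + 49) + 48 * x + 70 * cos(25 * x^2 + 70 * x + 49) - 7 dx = sin(144) - sin(49) + 114/5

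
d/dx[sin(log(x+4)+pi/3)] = cos(log(x + 4) + pi/3)/(x + 4)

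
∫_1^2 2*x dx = 3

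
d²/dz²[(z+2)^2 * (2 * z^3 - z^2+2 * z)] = 40*z^3 + 84*z^2 + 36*z + 8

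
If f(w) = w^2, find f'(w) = 2*w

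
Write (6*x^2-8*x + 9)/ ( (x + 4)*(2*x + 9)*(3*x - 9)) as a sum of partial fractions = 74/(5*(2*x + 9)) - 137/(21*(x + 4)) + 13/(105*(x - 3))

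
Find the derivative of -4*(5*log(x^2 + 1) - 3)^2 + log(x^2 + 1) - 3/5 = (-400*x*log(x^2 + 1) + 242*x)/(x^2 + 1)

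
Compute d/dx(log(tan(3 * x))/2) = 3/sin(6*x)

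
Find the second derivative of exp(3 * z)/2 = 9*exp(3*z)/2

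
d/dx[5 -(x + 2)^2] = -2*x - 4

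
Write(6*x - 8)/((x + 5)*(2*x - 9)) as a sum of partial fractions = 2/(2*x - 9) + 2/(x + 5)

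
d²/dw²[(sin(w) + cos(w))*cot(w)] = -sqrt(2)*cos(w + pi/4) - 1/sin(w) + 2/sin(w)^3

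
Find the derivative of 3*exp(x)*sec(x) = 3*(sin(x)/cos(x) + 1)*exp(x)/cos(x)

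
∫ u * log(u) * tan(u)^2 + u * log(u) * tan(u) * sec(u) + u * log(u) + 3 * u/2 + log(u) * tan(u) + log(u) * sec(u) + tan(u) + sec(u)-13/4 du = u*(3*u + 4*(tan(u) + sec(u))*log(u) - 13)/4 + C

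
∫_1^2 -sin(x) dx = -cos(1) + cos(2)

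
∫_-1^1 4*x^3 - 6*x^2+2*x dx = -4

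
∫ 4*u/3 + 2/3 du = 2*u^2/3 + 2*u/3 + C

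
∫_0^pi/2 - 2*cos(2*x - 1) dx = -2*sin(1)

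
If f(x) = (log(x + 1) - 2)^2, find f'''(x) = (4*log(x + 1) - 14)/(x^3 + 3*x^2 + 3*x + 1)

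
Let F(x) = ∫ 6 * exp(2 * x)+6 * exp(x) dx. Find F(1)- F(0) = -9 + 3*E*(2 + E)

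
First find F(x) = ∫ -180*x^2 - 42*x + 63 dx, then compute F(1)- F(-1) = 6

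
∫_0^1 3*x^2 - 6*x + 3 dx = 1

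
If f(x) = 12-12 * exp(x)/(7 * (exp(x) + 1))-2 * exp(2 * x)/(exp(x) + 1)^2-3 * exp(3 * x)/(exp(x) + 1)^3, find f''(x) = (103*exp(4*x) - 205*exp(3*x) - 68*exp(2*x) - 12*exp(x))/(7*exp(5*x) + 35*exp(4*x) + 70*exp(3*x) + 70*exp(2*x) + 35*exp(x) + 7)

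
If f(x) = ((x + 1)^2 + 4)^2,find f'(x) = 4*x^3 + 12*x^2 + 28*x + 20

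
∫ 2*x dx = x^2 + C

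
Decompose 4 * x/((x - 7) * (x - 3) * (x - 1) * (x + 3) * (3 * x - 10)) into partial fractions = -1080/(1463*(3*x - 10)) - 1/(380*(x + 3)) - 1/(84*(x - 1)) + 1/(4*(x - 3)) + 7/(660*(x - 7))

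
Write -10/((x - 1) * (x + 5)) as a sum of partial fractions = 5/(3*(x + 5)) - 5/(3*(x - 1))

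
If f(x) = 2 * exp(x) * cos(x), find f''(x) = -4*exp(x)*sin(x)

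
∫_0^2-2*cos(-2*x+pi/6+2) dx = -sqrt(3)*sin(2)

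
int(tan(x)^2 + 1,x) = tan(x) + C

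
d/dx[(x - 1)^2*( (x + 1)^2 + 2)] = 4*x^3 - 4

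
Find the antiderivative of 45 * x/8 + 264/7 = 45*x^2/16 + 264*x/7 + C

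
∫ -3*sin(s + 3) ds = 3*cos(s + 3) + C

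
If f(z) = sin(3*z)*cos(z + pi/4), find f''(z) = -10*sin(3*z)*cos(z + pi/4) - 6*sin(z + pi/4)*cos(3*z)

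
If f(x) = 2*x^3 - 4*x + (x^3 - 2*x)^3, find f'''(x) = 504*x^6 - 1260*x^4 + 720*x^2 - 36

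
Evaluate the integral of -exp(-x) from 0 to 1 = -1 + exp(-1)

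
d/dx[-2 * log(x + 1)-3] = -2/(x + 1)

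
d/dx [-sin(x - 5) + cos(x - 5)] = -sin(x - 5) - cos(x - 5)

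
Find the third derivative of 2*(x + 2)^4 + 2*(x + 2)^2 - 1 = 48*x + 96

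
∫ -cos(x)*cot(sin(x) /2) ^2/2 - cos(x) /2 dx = cot(sin(x)/2) + C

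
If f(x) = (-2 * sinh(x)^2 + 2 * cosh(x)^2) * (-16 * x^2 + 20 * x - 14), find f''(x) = -64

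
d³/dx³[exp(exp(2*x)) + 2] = 8*exp(2*x + exp(2*x)) + 24*exp(4*x + exp(2*x)) + 8*exp(6*x + exp(2*x))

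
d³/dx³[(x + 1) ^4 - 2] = 24*x + 24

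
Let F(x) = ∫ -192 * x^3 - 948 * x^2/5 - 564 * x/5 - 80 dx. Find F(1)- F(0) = -1238/5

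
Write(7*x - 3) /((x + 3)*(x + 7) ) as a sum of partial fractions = 13/(x + 7) - 6/(x + 3)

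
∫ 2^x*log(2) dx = 2^x + C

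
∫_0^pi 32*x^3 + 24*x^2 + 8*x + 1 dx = -6*pi^2 - 3*pi - 2 + 2*(1 + pi + 2*pi^2)^2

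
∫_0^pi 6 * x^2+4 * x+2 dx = 2*pi + 2*pi^2 + 2*pi^3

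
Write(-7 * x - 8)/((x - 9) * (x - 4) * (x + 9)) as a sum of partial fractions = 55/(234*(x + 9)) + 36/(65*(x - 4)) - 71/(90*(x - 9))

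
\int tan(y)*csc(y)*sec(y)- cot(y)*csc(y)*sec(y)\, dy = 2/sin(2*y) + C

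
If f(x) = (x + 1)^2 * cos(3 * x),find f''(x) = -9*x^2*cos(3*x) - 12*x*sin(3*x) - 18*x*cos(3*x) - 12*sin(3*x) - 7*cos(3*x)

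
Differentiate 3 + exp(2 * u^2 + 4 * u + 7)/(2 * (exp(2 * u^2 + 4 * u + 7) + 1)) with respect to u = (2*u*exp(2*u^2 + 4*u + 7) + 2*exp(2*u^2 + 4*u + 7))/(exp(14)*exp(8*u)*exp(4*u^2) + 2*exp(7)*exp(4*u)*exp(2*u^2) + 1)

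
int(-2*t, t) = -t^2 + C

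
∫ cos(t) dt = sin(t) + C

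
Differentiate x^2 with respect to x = 2*x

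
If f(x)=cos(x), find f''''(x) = cos(x)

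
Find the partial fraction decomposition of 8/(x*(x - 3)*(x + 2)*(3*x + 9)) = -4/(27*(x + 3)) + 4/(15*(x + 2)) + 4/(135*(x - 3)) - 4/(27*x)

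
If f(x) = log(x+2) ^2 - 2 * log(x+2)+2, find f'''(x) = (4*log(x + 2) - 10)/(x^3 + 6*x^2 + 12*x + 8)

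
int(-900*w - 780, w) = -450*w^2 - 780*w + C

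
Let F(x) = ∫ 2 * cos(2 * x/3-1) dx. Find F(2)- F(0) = 3*sin(1/3) + 3*sin(1)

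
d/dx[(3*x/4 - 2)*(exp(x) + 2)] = 3*x*exp(x)/4 - 5*exp(x)/4 + 3/2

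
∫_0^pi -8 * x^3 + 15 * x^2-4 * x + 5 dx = (5 - 2*pi)*(pi + pi^3)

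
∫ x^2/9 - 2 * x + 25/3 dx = x^3/27 - x^2 + 25*x/3 + C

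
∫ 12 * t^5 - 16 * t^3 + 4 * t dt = 2*t^6 - 4*t^4 + 2*t^2 + C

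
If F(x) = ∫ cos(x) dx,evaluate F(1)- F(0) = sin(1)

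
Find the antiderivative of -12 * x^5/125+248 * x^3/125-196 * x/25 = -2*x^6/125 + 62*x^4/125 - 98*x^2/25 + C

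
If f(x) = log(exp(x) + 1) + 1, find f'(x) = exp(x)/(exp(x) + 1)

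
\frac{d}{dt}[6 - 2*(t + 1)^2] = -4*t - 4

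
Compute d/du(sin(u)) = cos(u)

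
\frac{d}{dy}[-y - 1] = -1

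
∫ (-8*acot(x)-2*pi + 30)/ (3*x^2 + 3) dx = (4*acot(x) + pi)^2/12 - 10*acot(x) + C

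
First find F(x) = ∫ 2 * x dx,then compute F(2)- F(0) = 4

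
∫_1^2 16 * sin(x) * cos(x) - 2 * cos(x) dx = -2*sin(2) + 4*cos(2) + 2*sin(1) - 4*cos(4)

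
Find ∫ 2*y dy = y^2 + C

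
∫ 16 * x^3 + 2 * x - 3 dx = 4*x^4 + x^2 - 3*x + C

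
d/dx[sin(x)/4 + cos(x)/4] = -sin(x)/4 + cos(x)/4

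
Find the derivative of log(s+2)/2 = 1/(2*s + 4)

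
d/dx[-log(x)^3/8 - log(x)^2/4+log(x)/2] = (-3*log(x)^2 - 4*log(x) + 4)/(8*x)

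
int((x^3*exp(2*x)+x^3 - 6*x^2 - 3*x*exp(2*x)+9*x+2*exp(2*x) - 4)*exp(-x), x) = 2*(x - 1)^3*sinh(x) + C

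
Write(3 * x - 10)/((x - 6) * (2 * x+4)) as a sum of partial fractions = 1/(x + 2) + 1/(2*(x - 6))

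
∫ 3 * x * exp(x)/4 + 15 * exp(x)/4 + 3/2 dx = 3*(x + 4)*(exp(x) + 2)/4 + C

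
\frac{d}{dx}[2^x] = 2^x*log(2)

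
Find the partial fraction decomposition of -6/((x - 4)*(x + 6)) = 3/(5*(x + 6)) - 3/(5*(x - 4))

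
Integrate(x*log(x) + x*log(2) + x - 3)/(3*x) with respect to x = (x - 3)*log(2*x)/3 + C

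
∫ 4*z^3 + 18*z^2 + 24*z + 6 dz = z^4 + 6*z^3 + 12*z^2 + 6*z + C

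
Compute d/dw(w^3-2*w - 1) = 3*w^2 - 2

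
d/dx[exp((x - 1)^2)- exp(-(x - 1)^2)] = (2*x*exp(2*x^2 - 4*x + 2) + 2*x - 2*exp(2*x^2 - 4*x + 2) - 2)*exp(-x^2 + 2*x - 1)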